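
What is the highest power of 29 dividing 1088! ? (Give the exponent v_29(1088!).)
v_29(1088!) = 38

Legendre's formula: v_p(n!) = Σ_{k ≥ 1} ⌊n / p^k⌋. For p = 29, n = 1088, the terms are:
  ⌊1088/29^1⌋ = ⌊1088/29⌋ = 37
  ⌊1088/29^2⌋ = ⌊1088/841⌋ = 1
(the next term ⌊1088/29^3⌋ = 0, terminating the sum). Summing: v_29(1088!) = 37 + 1 = 38.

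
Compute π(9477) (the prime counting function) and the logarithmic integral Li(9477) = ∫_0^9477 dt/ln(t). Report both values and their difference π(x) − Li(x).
π(9477) = 1174;  Li(9477) ≈ 1189.19;  π(x) − Li(x) ≈ -15.19.

Direct count of primes ≤ 9477 gives π(9477) = 1174. Numerical evaluation of the logarithmic integral gives Li(9477) ≈ 1189.19. The difference π(x) − Li(x) ≈ -15.19 is typically negative for small/moderate x (Li(x) overestimates), though Littlewood's theorem shows this sign changes infinitely often.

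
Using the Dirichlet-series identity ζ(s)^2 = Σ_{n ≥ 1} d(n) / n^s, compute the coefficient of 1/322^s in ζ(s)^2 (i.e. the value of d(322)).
d(322) = 8

ζ(s)^2 = (Σ 1/m^s)(Σ 1/k^s). The coefficient of 1/n^s in the product is the number of ordered pairs (m, k) with mk = n, which equals d(n). For n = 322, divisors are [1, 2, 7, 14, 23, 46, 161, 322], so d(322) = 8.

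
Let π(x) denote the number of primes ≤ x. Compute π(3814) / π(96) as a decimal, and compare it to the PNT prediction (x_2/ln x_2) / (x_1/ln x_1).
π(3814)/π(96) = 529/24 ≈ 22.0417;  PNT prediction ≈ 21.9898.

π(96) = 24 and π(3814) = 529, so π(3814)/π(96) ≈ 22.0417. The PNT-predicted ratio is (3814/ln(3814)) / (96/ln(96)) ≈ 21.9898. The two agree to within a few percent, as expected.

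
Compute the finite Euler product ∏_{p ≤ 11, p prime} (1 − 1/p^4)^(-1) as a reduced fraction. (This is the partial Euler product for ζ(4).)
∏ = 35153041/32481280

The primes p ≤ 11 are [2, 3, 5, 7, 11]. For each prime, (1 − 1/p^4)^(-1) = p^4 / (p^4 − 1). The product is (1 − 1/2^4)^(-1), (1 − 1/3^4)^(-1), (1 − 1/5^4)^(-1), (1 − 1/7^4)^(-1), (1 − 1/11^4)^(-1) = ∏ p^4 / (p^4 − 1) = 35153041/32481280.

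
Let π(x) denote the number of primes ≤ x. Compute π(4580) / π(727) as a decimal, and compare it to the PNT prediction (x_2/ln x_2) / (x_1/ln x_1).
π(4580)/π(727) = 619/129 ≈ 4.7984;  PNT prediction ≈ 4.9243.

π(727) = 129 and π(4580) = 619, so π(4580)/π(727) ≈ 4.7984. The PNT-predicted ratio is (4580/ln(4580)) / (727/ln(727)) ≈ 4.9243. The two agree to within a few percent, as expected.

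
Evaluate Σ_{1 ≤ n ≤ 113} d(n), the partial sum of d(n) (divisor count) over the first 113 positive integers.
Σ_{n ≤ 113} d(n) = 554

Compute d(n) for each 1 ≤ n ≤ 113: d(1) = 1, d(2) = 2, d(3) = 2, d(4) = 3, d(5) = 2, d(6) = 4, d(7) = 2, d(8) = 4, d(9) = 3, d(10) = 4, d(11) = 2, d(12) = 6, d(13) = 2, d(14) = 4, d(15) = 4, d(16) = 5, d(17) = 2, d(18) = 6, d(19) = 2, d(20) = 6, d(21) = 4, d(22) = 4, d(23) = 2, d(24) = 8, d(25) = 3, d(26) = 4, d(27) = 4, d(28) = 6, d(29) = 2, d(30) = 8, d(31) = 2, d(32) = 6, d(33) = 4, d(34) = 4, d(35) = 4, d(36) = 9, d(37) = 2, d(38) = 4, d(39) = 4, d(40) = 8, d(41) = 2, d(42) = 8, d(43) = 2, d(44) = 6, d(45) = 6, d(46) = 4, d(47) = 2, d(48) = 10, d(49) = 3, d(50) = 6, d(51) = 4, d(52) = 6, d(53) = 2, d(54) = 8, d(55) = 4, d(56) = 8, d(57) = 4, d(58) = 4, d(59) = 2, d(60) = 12, d(61) = 2, d(62) = 4, d(63) = 6, d(64) = 7, d(65) = 4, d(66) = 8, d(67) = 2, d(68) = 6, d(69) = 4, d(70) = 8, d(71) = 2, d(72) = 12, d(73) = 2, d(74) = 4, d(75) = 6, d(76) = 6, d(77) = 4, d(78) = 8, d(79) = 2, d(80) = 10, d(81) = 5, d(82) = 4, d(83) = 2, d(84) = 12, d(85) = 4, d(86) = 4, d(87) = 4, d(88) = 8, d(89) = 2, d(90) = 12, d(91) = 4, d(92) = 6, d(93) = 4, d(94) = 4, d(95) = 4, d(96) = 12, d(97) = 2, d(98) = 6, d(99) = 6, d(100) = 9, d(101) = 2, d(102) = 8, d(103) = 2, d(104) = 8, d(105) = 8, d(106) = 4, d(107) = 2, d(108) = 12, d(109) = 2, d(110) = 8, d(111) = 4, d(112) = 10, d(113) = 2. Summing all 113 values: 554. (Dirichlet's divisor formula: Σ_{n ≤ x} d(n) = x ln(x) + (2γ − 1) x + O(√x). For x = 113, the asymptotic estimate is ≈ 551.65.)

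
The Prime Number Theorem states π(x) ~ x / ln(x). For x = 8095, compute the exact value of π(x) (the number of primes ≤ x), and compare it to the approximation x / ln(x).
π(8095) = 1018;  x/ln(x) ≈ 899.54;  relative error ≈ 11.64%.

Directly count primes up to 8095: π(8095) = 1018. The PNT approximation gives 8095/ln(8095) ≈ 8095/8.99900 ≈ 899.54. Relative error (π(x) − x/ln(x)) / π(x) ≈ 11.64%; the approximation is known to undercount slightly (Li(x) is a better estimate).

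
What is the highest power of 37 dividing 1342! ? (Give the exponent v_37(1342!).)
v_37(1342!) = 36

Legendre's formula: v_p(n!) = Σ_{k ≥ 1} ⌊n / p^k⌋. For p = 37, n = 1342, the terms are:
  ⌊1342/37^1⌋ = ⌊1342/37⌋ = 36
(the next term ⌊1342/37^2⌋ = 0, terminating the sum). Summing: v_37(1342!) = 36 = 36.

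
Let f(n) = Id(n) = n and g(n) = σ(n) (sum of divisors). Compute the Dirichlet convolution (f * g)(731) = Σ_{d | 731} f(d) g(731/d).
(Id * σ)(731) = 3045

Divisors of 731: [1, 17, 43, 731]. For each d | 731:
  d = 1: Id(1) · σ(731/1) = 1 · 792 = 792
  d = 17: Id(17) · σ(731/17) = 17 · 44 = 748
  d = 43: Id(43) · σ(731/43) = 43 · 18 = 774
  d = 731: Id(731) · σ(731/731) = 731 · 1 = 731
Summing: (Id * σ)(731) = 792 + 748 + 774 + 731 = 3045.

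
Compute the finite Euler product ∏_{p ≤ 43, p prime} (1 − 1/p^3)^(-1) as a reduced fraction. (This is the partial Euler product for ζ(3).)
∏ = 11622300127850926153432227486340003/9669167824002218213355442162630656

The primes p ≤ 43 are [2, 3, 5, 7, 11, 13, 17, 19, 23, 29, 31, 37, 41, 43]. For each prime, (1 − 1/p^3)^(-1) = p^3 / (p^3 − 1). The product is (1 − 1/2^3)^(-1), (1 − 1/3^3)^(-1), (1 − 1/5^3)^(-1), (1 − 1/7^3)^(-1), (1 − 1/11^3)^(-1), (1 − 1/13^3)^(-1), (1 − 1/17^3)^(-1), (1 − 1/19^3)^(-1), (1 − 1/23^3)^(-1), (1 − 1/29^3)^(-1), (1 − 1/31^3)^(-1), (1 − 1/37^3)^(-1), (1 − 1/41^3)^(-1), (1 − 1/43^3)^(-1) = ∏ p^3 / (p^3 − 1) = 11622300127850926153432227486340003/9669167824002218213355442162630656.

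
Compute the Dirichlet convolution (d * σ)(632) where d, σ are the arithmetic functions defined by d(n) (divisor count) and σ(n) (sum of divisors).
(d * σ)(632) = 3444

Divisors of 632: [1, 2, 4, 8, 79, 158, 316, 632]. For each d | 632:
  d = 1: d(1) · σ(632/1) = 1 · 1200 = 1200
  d = 2: d(2) · σ(632/2) = 2 · 560 = 1120
  d = 4: d(4) · σ(632/4) = 3 · 240 = 720
  d = 8: d(8) · σ(632/8) = 4 · 80 = 320
  d = 79: d(79) · σ(632/79) = 2 · 15 = 30
  d = 158: d(158) · σ(632/158) = 4 · 7 = 28
  d = 316: d(316) · σ(632/316) = 6 · 3 = 18
  d = 632: d(632) · σ(632/632) = 8 · 1 = 8
Summing: (d * σ)(632) = 1200 + 1120 + 720 + 320 + 30 + 28 + 18 + 8 = 3444.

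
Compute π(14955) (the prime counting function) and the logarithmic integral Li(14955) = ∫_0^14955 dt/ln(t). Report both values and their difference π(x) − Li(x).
π(14955) = 1751;  Li(14955) ≈ 1771.94;  π(x) − Li(x) ≈ -20.94.

Direct count of primes ≤ 14955 gives π(14955) = 1751. Numerical evaluation of the logarithmic integral gives Li(14955) ≈ 1771.94. The difference π(x) − Li(x) ≈ -20.94 is typically negative for small/moderate x (Li(x) overestimates), though Littlewood's theorem shows this sign changes infinitely often.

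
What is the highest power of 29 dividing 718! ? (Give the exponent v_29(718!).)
v_29(718!) = 24

Legendre's formula: v_p(n!) = Σ_{k ≥ 1} ⌊n / p^k⌋. For p = 29, n = 718, the terms are:
  ⌊718/29^1⌋ = ⌊718/29⌋ = 24
(the next term ⌊718/29^2⌋ = 0, terminating the sum). Summing: v_29(718!) = 24 = 24.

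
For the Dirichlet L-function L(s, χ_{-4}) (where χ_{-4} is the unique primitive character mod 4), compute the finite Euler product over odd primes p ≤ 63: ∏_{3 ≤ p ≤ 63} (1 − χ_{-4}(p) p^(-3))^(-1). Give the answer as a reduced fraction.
∏ = 126115667482028600084463789626710364805572778792731/130156894276470431285217911893722225289762827141120

The odd primes p ≤ 63 are [3, 5, 7, 11, 13, 17, 19, 23, 29, 31, 37, 41, 43, 47, 53, 59, 61]. For each, χ(p) = 1 if p ≡ 1 mod 4, χ(p) = −1 if p ≡ 3 mod 4. Taking (1 − χ(p)/p^3)^(-1) = p^3/(p^3 − χ(p)): (1 − (-1)/3^3)^(-1) · (1 − (1)/5^3)^(-1) · (1 − (-1)/7^3)^(-1) · (1 − (-1)/11^3)^(-1) · (1 − (1)/13^3)^(-1) · (1 − (1)/17^3)^(-1) · (1 − (-1)/19^3)^(-1) · (1 − (-1)/23^3)^(-1) · (1 − (1)/29^3)^(-1) · (1 − (-1)/31^3)^(-1) · (1 − (1)/37^3)^(-1) · (1 − (1)/41^3)^(-1) · (1 − (-1)/43^3)^(-1) · (1 − (-1)/47^3)^(-1) · (1 − (1)/53^3)^(-1) · (1 − (-1)/59^3)^(-1) · (1 − (1)/61^3)^(-1) = 126115667482028600084463789626710364805572778792731/130156894276470431285217911893722225289762827141120.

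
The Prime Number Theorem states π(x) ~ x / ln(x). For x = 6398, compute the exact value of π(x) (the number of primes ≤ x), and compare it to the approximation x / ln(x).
π(6398) = 834;  x/ln(x) ≈ 730.05;  relative error ≈ 12.46%.

Directly count primes up to 6398: π(6398) = 834. The PNT approximation gives 6398/ln(6398) ≈ 6398/8.76374 ≈ 730.05. Relative error (π(x) − x/ln(x)) / π(x) ≈ 12.46%; the approximation is known to undercount slightly (Li(x) is a better estimate).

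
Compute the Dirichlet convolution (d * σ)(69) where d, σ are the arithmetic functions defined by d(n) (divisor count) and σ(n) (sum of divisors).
(d * σ)(69) = 156

Divisors of 69: [1, 3, 23, 69]. For each d | 69:
  d = 1: d(1) · σ(69/1) = 1 · 96 = 96
  d = 3: d(3) · σ(69/3) = 2 · 24 = 48
  d = 23: d(23) · σ(69/23) = 2 · 4 = 8
  d = 69: d(69) · σ(69/69) = 4 · 1 = 4
Summing: (d * σ)(69) = 96 + 48 + 8 + 4 = 156.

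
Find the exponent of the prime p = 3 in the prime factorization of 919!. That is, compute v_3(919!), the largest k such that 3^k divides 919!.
v_3(919!) = 457

Legendre's formula: v_p(n!) = Σ_{k ≥ 1} ⌊n / p^k⌋. For p = 3, n = 919, the terms are:
  ⌊919/3^1⌋ = ⌊919/3⌋ = 306
  ⌊919/3^2⌋ = ⌊919/9⌋ = 102
  ⌊919/3^3⌋ = ⌊919/27⌋ = 34
  ⌊919/3^4⌋ = ⌊919/81⌋ = 11
  ⌊919/3^5⌋ = ⌊919/243⌋ = 3
  ⌊919/3^6⌋ = ⌊919/729⌋ = 1
(the next term ⌊919/3^7⌋ = 0, terminating the sum). Summing: v_3(919!) = 306 + 102 + 34 + 11 + 3 + 1 = 457.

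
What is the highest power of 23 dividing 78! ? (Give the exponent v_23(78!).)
v_23(78!) = 3

Legendre's formula: v_p(n!) = Σ_{k ≥ 1} ⌊n / p^k⌋. For p = 23, n = 78, the terms are:
  ⌊78/23^1⌋ = ⌊78/23⌋ = 3
(the next term ⌊78/23^2⌋ = 0, terminating the sum). Summing: v_23(78!) = 3 = 3.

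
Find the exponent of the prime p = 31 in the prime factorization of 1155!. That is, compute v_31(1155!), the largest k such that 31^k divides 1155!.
v_31(1155!) = 38

Legendre's formula: v_p(n!) = Σ_{k ≥ 1} ⌊n / p^k⌋. For p = 31, n = 1155, the terms are:
  ⌊1155/31^1⌋ = ⌊1155/31⌋ = 37
  ⌊1155/31^2⌋ = ⌊1155/961⌋ = 1
(the next term ⌊1155/31^3⌋ = 0, terminating the sum). Summing: v_31(1155!) = 37 + 1 = 38.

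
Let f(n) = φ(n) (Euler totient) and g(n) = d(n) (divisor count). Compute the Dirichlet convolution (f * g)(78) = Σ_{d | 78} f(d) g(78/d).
(φ * d)(78) = 168

Divisors of 78: [1, 2, 3, 6, 13, 26, 39, 78]. For each d | 78:
  d = 1: φ(1) · d(78/1) = 1 · 8 = 8
  d = 2: φ(2) · d(78/2) = 1 · 4 = 4
  d = 3: φ(3) · d(78/3) = 2 · 4 = 8
  d = 6: φ(6) · d(78/6) = 2 · 2 = 4
  d = 13: φ(13) · d(78/13) = 12 · 4 = 48
  d = 26: φ(26) · d(78/26) = 12 · 2 = 24
  d = 39: φ(39) · d(78/39) = 24 · 2 = 48
  d = 78: φ(78) · d(78/78) = 24 · 1 = 24
Summing: (φ * d)(78) = 8 + 4 + 8 + 4 + 48 + 24 + 48 + 24 = 168.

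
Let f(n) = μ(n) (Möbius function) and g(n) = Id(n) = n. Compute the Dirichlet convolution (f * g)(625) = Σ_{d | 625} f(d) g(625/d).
(μ * Id)(625) = 500

Divisors of 625: [1, 5, 25, 125, 625]. For each d | 625:
  d = 1: μ(1) · Id(625/1) = 1 · 625 = 625
  d = 5: μ(5) · Id(625/5) = -1 · 125 = -125
  d = 25: μ(25) · Id(625/25) = 0 · 25 = 0
  d = 125: μ(125) · Id(625/125) = 0 · 5 = 0
  d = 625: μ(625) · Id(625/625) = 0 · 1 = 0
Summing: (μ * Id)(625) = 625 + -125 + 0 + 0 + 0 = 500.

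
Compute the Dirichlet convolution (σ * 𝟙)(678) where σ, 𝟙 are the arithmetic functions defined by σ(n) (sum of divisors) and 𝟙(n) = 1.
(σ * 𝟙)(678) = 2300

Divisors of 678: [1, 2, 3, 6, 113, 226, 339, 678]. For each d | 678:
  d = 1: σ(1) · 𝟙(678/1) = 1 · 1 = 1
  d = 2: σ(2) · 𝟙(678/2) = 3 · 1 = 3
  d = 3: σ(3) · 𝟙(678/3) = 4 · 1 = 4
  d = 6: σ(6) · 𝟙(678/6) = 12 · 1 = 12
  d = 113: σ(113) · 𝟙(678/113) = 114 · 1 = 114
  d = 226: σ(226) · 𝟙(678/226) = 342 · 1 = 342
  d = 339: σ(339) · 𝟙(678/339) = 456 · 1 = 456
  d = 678: σ(678) · 𝟙(678/678) = 1368 · 1 = 1368
Summing: (σ * 𝟙)(678) = 1 + 3 + 4 + 12 + 114 + 342 + 456 + 1368 = 2300.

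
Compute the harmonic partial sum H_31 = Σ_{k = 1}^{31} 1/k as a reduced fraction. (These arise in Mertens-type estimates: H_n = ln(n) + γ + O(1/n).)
H_31 = 290774257297357/72201776446800

Direct summation: H_31 = 1 + 1/2 + ... + 1/31. The least common denominator is lcm(1, ..., 31) = 72201776446800; over this denominator the numerator is 72201776446800 + 36100888223400 + 24067258815600 + 18050444111700 + 14440355289360 + 12033629407800 + 10314539492400 + 9025222055850 + 8022419605200 + 7220177644680 + 6563797858800 + 6016814703900 + 5553982803600 + 5157269746200 + 4813451763120 + 4512611027925 + 4247163320400 + 4011209802600 + 3800093497200 + 3610088822340 + 3438179830800 + 3281898929400 + 3139207671600 + 3008407351950 + 2888071057872 + 2776991401800 + 2674139868400 + 2578634873100 + 2489716429200 + 2406725881560 + 2329089562800 = 290774257297357, so H_31 = 290774257297357/72201776446800 (already in lowest terms) ≈ 4.02725. (The PNT-adjacent estimate ln(31) + γ ≈ 4.01120 matches within O(1/n).)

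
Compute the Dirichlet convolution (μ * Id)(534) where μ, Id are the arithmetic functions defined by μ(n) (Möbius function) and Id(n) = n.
(μ * Id)(534) = 176

Divisors of 534: [1, 2, 3, 6, 89, 178, 267, 534]. For each d | 534:
  d = 1: μ(1) · Id(534/1) = 1 · 534 = 534
  d = 2: μ(2) · Id(534/2) = -1 · 267 = -267
  d = 3: μ(3) · Id(534/3) = -1 · 178 = -178
  d = 6: μ(6) · Id(534/6) = 1 · 89 = 89
  d = 89: μ(89) · Id(534/89) = -1 · 6 = -6
  d = 178: μ(178) · Id(534/178) = 1 · 3 = 3
  d = 267: μ(267) · Id(534/267) = 1 · 2 = 2
  d = 534: μ(534) · Id(534/534) = -1 · 1 = -1
Summing: (μ * Id)(534) = 534 + -267 + -178 + 89 + -6 + 3 + 2 + -1 = 176.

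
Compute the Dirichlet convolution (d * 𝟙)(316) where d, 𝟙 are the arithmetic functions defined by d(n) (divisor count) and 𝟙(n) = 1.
(d * 𝟙)(316) = 18

Divisors of 316: [1, 2, 4, 79, 158, 316]. For each d | 316:
  d = 1: d(1) · 𝟙(316/1) = 1 · 1 = 1
  d = 2: d(2) · 𝟙(316/2) = 2 · 1 = 2
  d = 4: d(4) · 𝟙(316/4) = 3 · 1 = 3
  d = 79: d(79) · 𝟙(316/79) = 2 · 1 = 2
  d = 158: d(158) · 𝟙(316/158) = 4 · 1 = 4
  d = 316: d(316) · 𝟙(316/316) = 6 · 1 = 6
Summing: (d * 𝟙)(316) = 1 + 2 + 3 + 2 + 4 + 6 = 18.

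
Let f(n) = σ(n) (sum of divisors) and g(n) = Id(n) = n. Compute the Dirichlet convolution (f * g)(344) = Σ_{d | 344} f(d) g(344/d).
(σ * Id)(344) = 4263

Divisors of 344: [1, 2, 4, 8, 43, 86, 172, 344]. For each d | 344:
  d = 1: σ(1) · Id(344/1) = 1 · 344 = 344
  d = 2: σ(2) · Id(344/2) = 3 · 172 = 516
  d = 4: σ(4) · Id(344/4) = 7 · 86 = 602
  d = 8: σ(8) · Id(344/8) = 15 · 43 = 645
  d = 43: σ(43) · Id(344/43) = 44 · 8 = 352
  d = 86: σ(86) · Id(344/86) = 132 · 4 = 528
  d = 172: σ(172) · Id(344/172) = 308 · 2 = 616
  d = 344: σ(344) · Id(344/344) = 660 · 1 = 660
Summing: (σ * Id)(344) = 344 + 516 + 602 + 645 + 352 + 528 + 616 + 660 = 4263.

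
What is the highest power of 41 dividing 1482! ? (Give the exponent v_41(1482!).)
v_41(1482!) = 36

Legendre's formula: v_p(n!) = Σ_{k ≥ 1} ⌊n / p^k⌋. For p = 41, n = 1482, the terms are:
  ⌊1482/41^1⌋ = ⌊1482/41⌋ = 36
(the next term ⌊1482/41^2⌋ = 0, terminating the sum). Summing: v_41(1482!) = 36 = 36.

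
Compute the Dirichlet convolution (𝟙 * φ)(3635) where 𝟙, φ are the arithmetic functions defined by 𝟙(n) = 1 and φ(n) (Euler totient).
(𝟙 * φ)(3635) = 3635

Divisors of 3635: [1, 5, 727, 3635]. For each d | 3635:
  d = 1: 𝟙(1) · φ(3635/1) = 1 · 2904 = 2904
  d = 5: 𝟙(5) · φ(3635/5) = 1 · 726 = 726
  d = 727: 𝟙(727) · φ(3635/727) = 1 · 4 = 4
  d = 3635: 𝟙(3635) · φ(3635/3635) = 1 · 1 = 1
Summing: (𝟙 * φ)(3635) = 2904 + 726 + 4 + 1 = 3635.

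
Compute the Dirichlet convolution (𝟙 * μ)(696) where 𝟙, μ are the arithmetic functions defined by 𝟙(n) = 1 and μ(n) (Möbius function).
(𝟙 * μ)(696) = 0

Divisors of 696: [1, 2, 3, 4, 6, 8, 12, 24, 29, 58, 87, 116, 174, 232, 348, 696]. For each d | 696:
  d = 1: 𝟙(1) · μ(696/1) = 1 · 0 = 0
  d = 2: 𝟙(2) · μ(696/2) = 1 · 0 = 0
  d = 3: 𝟙(3) · μ(696/3) = 1 · 0 = 0
  d = 4: 𝟙(4) · μ(696/4) = 1 · -1 = -1
  d = 6: 𝟙(6) · μ(696/6) = 1 · 0 = 0
  d = 8: 𝟙(8) · μ(696/8) = 1 · 1 = 1
  d = 12: 𝟙(12) · μ(696/12) = 1 · 1 = 1
  d = 24: 𝟙(24) · μ(696/24) = 1 · -1 = -1
  d = 29: 𝟙(29) · μ(696/29) = 1 · 0 = 0
  d = 58: 𝟙(58) · μ(696/58) = 1 · 0 = 0
  d = 87: 𝟙(87) · μ(696/87) = 1 · 0 = 0
  d = 116: 𝟙(116) · μ(696/116) = 1 · 1 = 1
  d = 174: 𝟙(174) · μ(696/174) = 1 · 0 = 0
  d = 232: 𝟙(232) · μ(696/232) = 1 · -1 = -1
  d = 348: 𝟙(348) · μ(696/348) = 1 · -1 = -1
  d = 696: 𝟙(696) · μ(696/696) = 1 · 1 = 1
Summing: (𝟙 * μ)(696) = 0 + 0 + 0 + -1 + 0 + 1 + 1 + -1 + 0 + 0 + 0 + 1 + 0 + -1 + -1 + 1 = 0.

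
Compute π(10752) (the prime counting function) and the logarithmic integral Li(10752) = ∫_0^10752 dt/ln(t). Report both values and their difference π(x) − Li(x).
π(10752) = 1310;  Li(10752) ≈ 1327.46;  π(x) − Li(x) ≈ -17.46.

Direct count of primes ≤ 10752 gives π(10752) = 1310. Numerical evaluation of the logarithmic integral gives Li(10752) ≈ 1327.46. The difference π(x) − Li(x) ≈ -17.46 is typically negative for small/moderate x (Li(x) overestimates), though Littlewood's theorem shows this sign changes infinitely often.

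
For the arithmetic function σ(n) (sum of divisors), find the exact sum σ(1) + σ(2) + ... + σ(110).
Σ_{n ≤ 110} σ(n) = 9999

Compute σ(n) for each 1 ≤ n ≤ 110: σ(1) = 1, σ(2) = 3, σ(3) = 4, σ(4) = 7, σ(5) = 6, σ(6) = 12, σ(7) = 8, σ(8) = 15, σ(9) = 13, σ(10) = 18, σ(11) = 12, σ(12) = 28, σ(13) = 14, σ(14) = 24, σ(15) = 24, σ(16) = 31, σ(17) = 18, σ(18) = 39, σ(19) = 20, σ(20) = 42, σ(21) = 32, σ(22) = 36, σ(23) = 24, σ(24) = 60, σ(25) = 31, σ(26) = 42, σ(27) = 40, σ(28) = 56, σ(29) = 30, σ(30) = 72, σ(31) = 32, σ(32) = 63, σ(33) = 48, σ(34) = 54, σ(35) = 48, σ(36) = 91, σ(37) = 38, σ(38) = 60, σ(39) = 56, σ(40) = 90, σ(41) = 42, σ(42) = 96, σ(43) = 44, σ(44) = 84, σ(45) = 78, σ(46) = 72, σ(47) = 48, σ(48) = 124, σ(49) = 57, σ(50) = 93, σ(51) = 72, σ(52) = 98, σ(53) = 54, σ(54) = 120, σ(55) = 72, σ(56) = 120, σ(57) = 80, σ(58) = 90, σ(59) = 60, σ(60) = 168, σ(61) = 62, σ(62) = 96, σ(63) = 104, σ(64) = 127, σ(65) = 84, σ(66) = 144, σ(67) = 68, σ(68) = 126, σ(69) = 96, σ(70) = 144, σ(71) = 72, σ(72) = 195, σ(73) = 74, σ(74) = 114, σ(75) = 124, σ(76) = 140, σ(77) = 96, σ(78) = 168, σ(79) = 80, σ(80) = 186, σ(81) = 121, σ(82) = 126, σ(83) = 84, σ(84) = 224, σ(85) = 108, σ(86) = 132, σ(87) = 120, σ(88) = 180, σ(89) = 90, σ(90) = 234, σ(91) = 112, σ(92) = 168, σ(93) = 128, σ(94) = 144, σ(95) = 120, σ(96) = 252, σ(97) = 98, σ(98) = 171, σ(99) = 156, σ(100) = 217, σ(101) = 102, σ(102) = 216, σ(103) = 104, σ(104) = 210, σ(105) = 192, σ(106) = 162, σ(107) = 108, σ(108) = 280, σ(109) = 110, σ(110) = 216. Summing all 110 values: 9999. (Average order: Σ_{n ≤ x} σ(n) ~ (π²/12) x². For x = 110, (π²/12)·110² ≈ 9951.85.)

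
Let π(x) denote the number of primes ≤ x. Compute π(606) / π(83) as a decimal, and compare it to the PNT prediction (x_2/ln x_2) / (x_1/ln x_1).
π(606)/π(83) = 110/23 ≈ 4.7826;  PNT prediction ≈ 5.0357.

π(83) = 23 and π(606) = 110, so π(606)/π(83) ≈ 4.7826. The PNT-predicted ratio is (606/ln(606)) / (83/ln(83)) ≈ 5.0357. The two agree to within a few percent, as expected.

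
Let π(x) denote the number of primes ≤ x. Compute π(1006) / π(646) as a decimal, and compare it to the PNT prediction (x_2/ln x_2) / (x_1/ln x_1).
π(1006)/π(646) = 168/117 ≈ 1.4359;  PNT prediction ≈ 1.4575.

π(646) = 117 and π(1006) = 168, so π(1006)/π(646) ≈ 1.4359. The PNT-predicted ratio is (1006/ln(1006)) / (646/ln(646)) ≈ 1.4575. The two agree to within a few percent, as expected.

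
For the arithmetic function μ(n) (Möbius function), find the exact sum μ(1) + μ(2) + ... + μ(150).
Σ_{n ≤ 150} μ(n) = 0

Compute μ(n) for each 1 ≤ n ≤ 150: μ(1) = 1, μ(2) = -1, μ(3) = -1, μ(4) = 0, μ(5) = -1, μ(6) = 1, μ(7) = -1, μ(8) = 0, μ(9) = 0, μ(10) = 1, μ(11) = -1, μ(12) = 0, μ(13) = -1, μ(14) = 1, μ(15) = 1, μ(16) = 0, μ(17) = -1, μ(18) = 0, μ(19) = -1, μ(20) = 0, μ(21) = 1, μ(22) = 1, μ(23) = -1, μ(24) = 0, μ(25) = 0, μ(26) = 1, μ(27) = 0, μ(28) = 0, μ(29) = -1, μ(30) = -1, μ(31) = -1, μ(32) = 0, μ(33) = 1, μ(34) = 1, μ(35) = 1, μ(36) = 0, μ(37) = -1, μ(38) = 1, μ(39) = 1, μ(40) = 0, μ(41) = -1, μ(42) = -1, μ(43) = -1, μ(44) = 0, μ(45) = 0, μ(46) = 1, μ(47) = -1, μ(48) = 0, μ(49) = 0, μ(50) = 0, μ(51) = 1, μ(52) = 0, μ(53) = -1, μ(54) = 0, μ(55) = 1, μ(56) = 0, μ(57) = 1, μ(58) = 1, μ(59) = -1, μ(60) = 0, μ(61) = -1, μ(62) = 1, μ(63) = 0, μ(64) = 0, μ(65) = 1, μ(66) = -1, μ(67) = -1, μ(68) = 0, μ(69) = 1, μ(70) = -1, μ(71) = -1, μ(72) = 0, μ(73) = -1, μ(74) = 1, μ(75) = 0, μ(76) = 0, μ(77) = 1, μ(78) = -1, μ(79) = -1, μ(80) = 0, μ(81) = 0, μ(82) = 1, μ(83) = -1, μ(84) = 0, μ(85) = 1, μ(86) = 1, μ(87) = 1, μ(88) = 0, μ(89) = -1, μ(90) = 0, μ(91) = 1, μ(92) = 0, μ(93) = 1, μ(94) = 1, μ(95) = 1, μ(96) = 0, μ(97) = -1, μ(98) = 0, μ(99) = 0, μ(100) = 0, μ(101) = -1, μ(102) = -1, μ(103) = -1, μ(104) = 0, μ(105) = -1, μ(106) = 1, μ(107) = -1, μ(108) = 0, μ(109) = -1, μ(110) = -1, μ(111) = 1, μ(112) = 0, μ(113) = -1, μ(114) = -1, μ(115) = 1, μ(116) = 0, μ(117) = 0, μ(118) = 1, μ(119) = 1, μ(120) = 0, μ(121) = 0, μ(122) = 1, μ(123) = 1, μ(124) = 0, μ(125) = 0, μ(126) = 0, μ(127) = -1, μ(128) = 0, μ(129) = 1, μ(130) = -1, μ(131) = -1, μ(132) = 0, μ(133) = 1, μ(134) = 1, μ(135) = 0, μ(136) = 0, μ(137) = -1, μ(138) = -1, μ(139) = -1, μ(140) = 0, μ(141) = 1, μ(142) = 1, μ(143) = 1, μ(144) = 0, μ(145) = 1, μ(146) = 1, μ(147) = 0, μ(148) = 0, μ(149) = -1, μ(150) = 0. Summing all 150 values: 0. (Mertens function M(x) = Σ_{n ≤ x} μ(n); on average M(x) should be small (PNT ⟺ M(x) = o(x)).)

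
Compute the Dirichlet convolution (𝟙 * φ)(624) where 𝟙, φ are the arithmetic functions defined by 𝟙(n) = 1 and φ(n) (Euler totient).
(𝟙 * φ)(624) = 624

Divisors of 624: [1, 2, 3, 4, 6, 8, 12, 13, 16, 24, 26, 39, 48, 52, 78, 104, 156, 208, 312, 624]. For each d | 624:
  d = 1: 𝟙(1) · φ(624/1) = 1 · 192 = 192
  d = 2: 𝟙(2) · φ(624/2) = 1 · 96 = 96
  d = 3: 𝟙(3) · φ(624/3) = 1 · 96 = 96
  d = 4: 𝟙(4) · φ(624/4) = 1 · 48 = 48
  d = 6: 𝟙(6) · φ(624/6) = 1 · 48 = 48
  d = 8: 𝟙(8) · φ(624/8) = 1 · 24 = 24
  d = 12: 𝟙(12) · φ(624/12) = 1 · 24 = 24
  d = 13: 𝟙(13) · φ(624/13) = 1 · 16 = 16
  d = 16: 𝟙(16) · φ(624/16) = 1 · 24 = 24
  d = 24: 𝟙(24) · φ(624/24) = 1 · 12 = 12
  d = 26: 𝟙(26) · φ(624/26) = 1 · 8 = 8
  d = 39: 𝟙(39) · φ(624/39) = 1 · 8 = 8
  d = 48: 𝟙(48) · φ(624/48) = 1 · 12 = 12
  d = 52: 𝟙(52) · φ(624/52) = 1 · 4 = 4
  d = 78: 𝟙(78) · φ(624/78) = 1 · 4 = 4
  d = 104: 𝟙(104) · φ(624/104) = 1 · 2 = 2
  d = 156: 𝟙(156) · φ(624/156) = 1 · 2 = 2
  d = 208: 𝟙(208) · φ(624/208) = 1 · 2 = 2
  d = 312: 𝟙(312) · φ(624/312) = 1 · 1 = 1
  d = 624: 𝟙(624) · φ(624/624) = 1 · 1 = 1
Summing: (𝟙 * φ)(624) = 192 + 96 + 96 + 48 + 48 + 24 + 24 + 16 + 24 + 12 + 8 + 8 + 12 + 4 + 4 + 2 + 2 + 2 + 1 + 1 = 624.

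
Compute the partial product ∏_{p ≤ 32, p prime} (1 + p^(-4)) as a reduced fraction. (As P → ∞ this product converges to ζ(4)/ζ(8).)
∏ = 377183486665353545574471751056805902016576/349915921480385530721123181536044923530625

The primes p ≤ 32 are [2, 3, 5, 7, 11, 13, 17, 19, 23, 29, 31]. For each, (1 + 1/p^4) = (p^4 + 1)/p^4. Multiplying these fractions over p ∈ [2, 3, 5, 7, 11, 13, 17, 19, 23, 29, 31] gives 377183486665353545574471751056805902016576/349915921480385530721123181536044923530625. (In the limit P → ∞ this tends to ζ(4)/ζ(8).)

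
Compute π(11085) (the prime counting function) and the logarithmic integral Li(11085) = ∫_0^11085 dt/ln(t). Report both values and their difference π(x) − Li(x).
π(11085) = 1343;  Li(11085) ≈ 1363.27;  π(x) − Li(x) ≈ -20.27.

Direct count of primes ≤ 11085 gives π(11085) = 1343. Numerical evaluation of the logarithmic integral gives Li(11085) ≈ 1363.27. The difference π(x) − Li(x) ≈ -20.27 is typically negative for small/moderate x (Li(x) overestimates), though Littlewood's theorem shows this sign changes infinitely often.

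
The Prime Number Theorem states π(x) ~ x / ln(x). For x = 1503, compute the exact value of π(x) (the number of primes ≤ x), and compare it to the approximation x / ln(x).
π(1503) = 239;  x/ln(x) ≈ 205.46;  relative error ≈ 14.03%.

Directly count primes up to 1503: π(1503) = 239. The PNT approximation gives 1503/ln(1503) ≈ 1503/7.31522 ≈ 205.46. Relative error (π(x) − x/ln(x)) / π(x) ≈ 14.03%; the approximation is known to undercount slightly (Li(x) is a better estimate).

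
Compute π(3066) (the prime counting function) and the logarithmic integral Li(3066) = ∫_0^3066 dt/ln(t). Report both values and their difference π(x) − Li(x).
π(3066) = 438;  Li(3066) ≈ 450.99;  π(x) − Li(x) ≈ -12.99.

Direct count of primes ≤ 3066 gives π(3066) = 438. Numerical evaluation of the logarithmic integral gives Li(3066) ≈ 450.99. The difference π(x) − Li(x) ≈ -12.99 is typically negative for small/moderate x (Li(x) overestimates), though Littlewood's theorem shows this sign changes infinitely often.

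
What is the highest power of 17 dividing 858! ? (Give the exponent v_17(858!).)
v_17(858!) = 52

Legendre's formula: v_p(n!) = Σ_{k ≥ 1} ⌊n / p^k⌋. For p = 17, n = 858, the terms are:
  ⌊858/17^1⌋ = ⌊858/17⌋ = 50
  ⌊858/17^2⌋ = ⌊858/289⌋ = 2
(the next term ⌊858/17^3⌋ = 0, terminating the sum). Summing: v_17(858!) = 50 + 2 = 52.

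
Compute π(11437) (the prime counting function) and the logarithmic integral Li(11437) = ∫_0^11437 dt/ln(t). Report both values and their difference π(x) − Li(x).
π(11437) = 1379;  Li(11437) ≈ 1401.01;  π(x) − Li(x) ≈ -22.01.

Direct count of primes ≤ 11437 gives π(11437) = 1379. Numerical evaluation of the logarithmic integral gives Li(11437) ≈ 1401.01. The difference π(x) − Li(x) ≈ -22.01 is typically negative for small/moderate x (Li(x) overestimates), though Littlewood's theorem shows this sign changes infinitely often.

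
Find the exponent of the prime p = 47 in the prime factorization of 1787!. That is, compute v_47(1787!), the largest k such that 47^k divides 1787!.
v_47(1787!) = 38

Legendre's formula: v_p(n!) = Σ_{k ≥ 1} ⌊n / p^k⌋. For p = 47, n = 1787, the terms are:
  ⌊1787/47^1⌋ = ⌊1787/47⌋ = 38
(the next term ⌊1787/47^2⌋ = 0, terminating the sum). Summing: v_47(1787!) = 38 = 38.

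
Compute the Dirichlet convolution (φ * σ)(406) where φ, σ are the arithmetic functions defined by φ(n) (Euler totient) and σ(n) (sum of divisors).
(φ * σ)(406) = 3248

Divisors of 406: [1, 2, 7, 14, 29, 58, 203, 406]. For each d | 406:
  d = 1: φ(1) · σ(406/1) = 1 · 720 = 720
  d = 2: φ(2) · σ(406/2) = 1 · 240 = 240
  d = 7: φ(7) · σ(406/7) = 6 · 90 = 540
  d = 14: φ(14) · σ(406/14) = 6 · 30 = 180
  d = 29: φ(29) · σ(406/29) = 28 · 24 = 672
  d = 58: φ(58) · σ(406/58) = 28 · 8 = 224
  d = 203: φ(203) · σ(406/203) = 168 · 3 = 504
  d = 406: φ(406) · σ(406/406) = 168 · 1 = 168
Summing: (φ * σ)(406) = 720 + 240 + 540 + 180 + 672 + 224 + 504 + 168 = 3248.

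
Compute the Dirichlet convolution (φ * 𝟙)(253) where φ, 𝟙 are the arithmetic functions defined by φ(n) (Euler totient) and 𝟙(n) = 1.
(φ * 𝟙)(253) = 253

Divisors of 253: [1, 11, 23, 253]. For each d | 253:
  d = 1: φ(1) · 𝟙(253/1) = 1 · 1 = 1
  d = 11: φ(11) · 𝟙(253/11) = 10 · 1 = 10
  d = 23: φ(23) · 𝟙(253/23) = 22 · 1 = 22
  d = 253: φ(253) · 𝟙(253/253) = 220 · 1 = 220
Summing: (φ * 𝟙)(253) = 1 + 10 + 22 + 220 = 253.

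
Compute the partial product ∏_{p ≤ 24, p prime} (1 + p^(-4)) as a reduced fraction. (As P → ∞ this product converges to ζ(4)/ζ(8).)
∏ = 577447917650941187656457324944/535704058713408612067696280625

The primes p ≤ 24 are [2, 3, 5, 7, 11, 13, 17, 19, 23]. For each, (1 + 1/p^4) = (p^4 + 1)/p^4. Multiplying these fractions over p ∈ [2, 3, 5, 7, 11, 13, 17, 19, 23] gives 577447917650941187656457324944/535704058713408612067696280625. (In the limit P → ∞ this tends to ζ(4)/ζ(8).)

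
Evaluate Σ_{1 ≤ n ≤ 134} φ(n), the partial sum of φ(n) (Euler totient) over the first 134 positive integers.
Σ_{n ≤ 134} φ(n) = 5498

Compute φ(n) for each 1 ≤ n ≤ 134: φ(1) = 1, φ(2) = 1, φ(3) = 2, φ(4) = 2, φ(5) = 4, φ(6) = 2, φ(7) = 6, φ(8) = 4, φ(9) = 6, φ(10) = 4, φ(11) = 10, φ(12) = 4, φ(13) = 12, φ(14) = 6, φ(15) = 8, φ(16) = 8, φ(17) = 16, φ(18) = 6, φ(19) = 18, φ(20) = 8, φ(21) = 12, φ(22) = 10, φ(23) = 22, φ(24) = 8, φ(25) = 20, φ(26) = 12, φ(27) = 18, φ(28) = 12, φ(29) = 28, φ(30) = 8, φ(31) = 30, φ(32) = 16, φ(33) = 20, φ(34) = 16, φ(35) = 24, φ(36) = 12, φ(37) = 36, φ(38) = 18, φ(39) = 24, φ(40) = 16, φ(41) = 40, φ(42) = 12, φ(43) = 42, φ(44) = 20, φ(45) = 24, φ(46) = 22, φ(47) = 46, φ(48) = 16, φ(49) = 42, φ(50) = 20, φ(51) = 32, φ(52) = 24, φ(53) = 52, φ(54) = 18, φ(55) = 40, φ(56) = 24, φ(57) = 36, φ(58) = 28, φ(59) = 58, φ(60) = 16, φ(61) = 60, φ(62) = 30, φ(63) = 36, φ(64) = 32, φ(65) = 48, φ(66) = 20, φ(67) = 66, φ(68) = 32, φ(69) = 44, φ(70) = 24, φ(71) = 70, φ(72) = 24, φ(73) = 72, φ(74) = 36, φ(75) = 40, φ(76) = 36, φ(77) = 60, φ(78) = 24, φ(79) = 78, φ(80) = 32, φ(81) = 54, φ(82) = 40, φ(83) = 82, φ(84) = 24, φ(85) = 64, φ(86) = 42, φ(87) = 56, φ(88) = 40, φ(89) = 88, φ(90) = 24, φ(91) = 72, φ(92) = 44, φ(93) = 60, φ(94) = 46, φ(95) = 72, φ(96) = 32, φ(97) = 96, φ(98) = 42, φ(99) = 60, φ(100) = 40, φ(101) = 100, φ(102) = 32, φ(103) = 102, φ(104) = 48, φ(105) = 48, φ(106) = 52, φ(107) = 106, φ(108) = 36, φ(109) = 108, φ(110) = 40, φ(111) = 72, φ(112) = 48, φ(113) = 112, φ(114) = 36, φ(115) = 88, φ(116) = 56, φ(117) = 72, φ(118) = 58, φ(119) = 96, φ(120) = 32, φ(121) = 110, φ(122) = 60, φ(123) = 80, φ(124) = 60, φ(125) = 100, φ(126) = 36, φ(127) = 126, φ(128) = 64, φ(129) = 84, φ(130) = 48, φ(131) = 130, φ(132) = 40, φ(133) = 108, φ(134) = 66. Summing all 134 values: 5498. (Average order: Σ_{n ≤ x} φ(n) ~ (3/π²) x². For x = 134, (3/π²)·134² ≈ 5457.97.)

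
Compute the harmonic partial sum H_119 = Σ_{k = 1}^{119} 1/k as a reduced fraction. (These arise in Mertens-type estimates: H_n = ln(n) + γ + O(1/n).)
H_119 = 93164933029543732588289222815367988877515840444049/17379782769567790172972927968296006432665936992320

Direct summation: H_119 = 1 + 1/2 + ... + 1/119. The least common denominator is lcm(1, ..., 119) = 955888052326228459513511038256280353796626534577600; over this denominator the numerator is 955888052326228459513511038256280353796626534577600 + 477944026163114229756755519128140176898313267288800 + 318629350775409486504503679418760117932208844859200 + 238972013081557114878377759564070088449156633644400 + 191177610465245691902702207651256070759325306915520 + 159314675387704743252251839709380058966104422429600 + 136555436046604065644787291179468621970946647796800 + 119486006540778557439188879782035044224578316822200 + 106209783591803162168167893139586705977402948286400 + 95588805232622845951351103825628035379662653457760 + 86898913847838950864864639841480032163329684961600 + 79657337693852371626125919854690029483052211214800 + 73529850178940650731808541404329257984355887275200 + 68277718023302032822393645589734310985473323898400 + 63725870155081897300900735883752023586441768971840 + 59743003270389278719594439891017522112289158411100 + 56228708960366379971383002250369432576272149092800 + 53104891795901581084083946569793352988701474143200 + 50309897490854129448079528329277913357717186030400 + 47794402616311422975675551912814017689831326728880 + 45518478682201355214929097059822873990315549265600 + 43449456923919475432432319920740016081664842480800 + 41560350101140367804935262532881754512896805851200 + 39828668846926185813062959927345014741526105607400 + 38235522093049138380540441530251214151865061383104 + 36764925089470325365904270702164628992177943637600 + 35403261197267720722722631046528901992467649428800 + 34138859011651016411196822794867155492736661949200 + 32961656976766498603914173732975184613676777054400 + 31862935077540948650450367941876011793220884485920 + 30835098462136401919790678653428398509568597889600 + 29871501635194639359797219945508761056144579205550 + 28966304615946316954954879947160010721109894987200 + 28114354480183189985691501125184716288136074546400 + 27311087209320813128957458235893724394189329559360 + 26552445897950790542041973284896676494350737071600 + 25834812225033201608473271304223793345854771204800 + 25154948745427064724039764164638956678858593015200 + 24509950059646883577269513801443085994785295758400 + 23897201308155711487837775956407008844915663364440 + 23314342739664108768622220445275130580405525233600 + 22759239341100677607464548529911436995157774632800 + 22229954705261126965430489261773961716200617083200 + 21724728461959737716216159960370008040832421240400 + 21241956718360632433633578627917341195480589657280 + 20780175050570183902467631266440877256448402925600 + 20338043666515499138585341239495326676523968820800 + 19914334423463092906531479963672507370763052803700 + 19507919435229152234969613025638374567278092542400 + 19117761046524569190270220765125607075932530691552 + 18742902986788793323794334083456477525424049697600 + 18382462544735162682952135351082314496088971818800 + 18035623628796763387047378080307176486728802539200 + 17701630598633860361361315523264450996233824714400 + 17379782769567790172972927968296006432665936992320 + 17069429505825508205598411397433577746368330974600 + 16769965830284709816026509443092637785905728676800 + 16480828488383249301957086866487592306838388527200 + 16201492412308956940906966750106446674519093806400 + 15931467538770474325225183970938005896610442242960 + 15670295939774237041205098987807874652403713681600 + 15417549231068200959895339326714199254784298944800 + 15172826227400451738309699019940957996771849755200 + 14935750817597319679898609972754380528072289602775 + 14705970035788130146361708280865851596871177455040 + 14483152307973158477477439973580005360554947493600 + 14266985855615350141992702063526572444725769172800 + 14057177240091594992845750562592358144068037273200 + 13853450033713455934978420844293918170965601950400 + 13655543604660406564478729117946862197094664779680 + 13463212004594767035401563919102540194318683585600 + 13276222948975395271020986642448338247175368535800 + 13094356881181211774157685455565484298583925131200 + 12917406112516600804236635652111896672927385602400 + 12745174031016379460180147176750404717288353794368 + 12577474372713532362019882082319478339429296507600 + 12414130549691278694980662834497147451904240708800 + 12254975029823441788634756900721542997392647879200 + 12099848763623145057133051117168105744261095374400 + 11948600654077855743918887978203504422457831682220 + 11801087065755906907574210348842967330822549809600 + 11657171369832054384311110222637565290202762616800 + 11516723522002752524259169135617835587911163067200 + 11379619670550338803732274264955718497578887316400 + 11245741792073275994276600450073886515254429818560 + 11114977352630563482715244630886980858100308541600 + 10987218992255499534638057910991728204558925684800 + 10862364230979868858108079980185004020416210620200 + 10740315194676724264196753238834610716816028478400 + 10620978359180316216816789313958670597740294828640 + 10504264311277235818829791629189893997765126753600 + 10390087525285091951233815633220438628224201462800 + 10278366154045467306596892884476132836522865963200 + 10169021833257749569292670619747663338261984410400 + 10061979498170825889615905665855582671543437206080 + 9957167211731546453265739981836253685381526401850 + 9854516003363179994984649878930725296872438500800 + 9753959717614576117484806512819187283639046271200 + 9655434871982105651651626649053336907036631662400 + 9558880523262284595135110382562803537966265345776 + 9464238141843846133797138992636439146501252817600 + 9371451493394396661897167041728238762712024848800 + 9280466527439111257412728526760003434918704219200 + 9191231272367581341476067675541157248044485909400 + 9103695736440271042985819411964574798063109853120 + 9017811814398381693523689040153588243364401269600 + 8933533199310546350593561105198881811183425556800 + 8850815299316930180680657761632225498116912357200 + 8769615158956224399206523286754865631161711326400 + 8689891384783895086486463984148003216332968496160 + 8611604075011067202824423768074597781951590401600 + 8534714752912754102799205698716788873184165487300 + 8459186303771933270031071135011330564571916235200 + 8384982915142354908013254721546318892952864338400 + 8312070020228073560987052506576350902579361170240 + 8240414244191624650978543433243796153419194263600 + 8169983353215627859089837933814361998261765252800 + 8100746206154478470453483375053223337259546903200 + 8032672708623768567340428892909918939467449870400 = 5124071316624905292355907254845239388263371224422695, so H_119 = 5124071316624905292355907254845239388263371224422695/955888052326228459513511038256280353796626534577600; reducing by gcd(5124071316624905292355907254845239388263371224422695, 955888052326228459513511038256280353796626534577600) = 55 gives 93164933029543732588289222815367988877515840444049/17379782769567790172972927968296006432665936992320 ≈ 5.36053. (The PNT-adjacent estimate ln(119) + γ ≈ 5.35634 matches within O(1/n).)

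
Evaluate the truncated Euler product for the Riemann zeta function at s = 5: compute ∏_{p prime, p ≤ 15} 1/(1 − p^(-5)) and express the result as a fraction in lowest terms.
∏ = 2548391272552125/2457639696903844

The primes p ≤ 15 are [2, 3, 5, 7, 11, 13]. For each prime, (1 − 1/p^5)^(-1) = p^5 / (p^5 − 1). The product is (1 − 1/2^5)^(-1), (1 − 1/3^5)^(-1), (1 − 1/5^5)^(-1), (1 − 1/7^5)^(-1), (1 − 1/11^5)^(-1), (1 − 1/13^5)^(-1) = ∏ p^5 / (p^5 − 1) = 2548391272552125/2457639696903844.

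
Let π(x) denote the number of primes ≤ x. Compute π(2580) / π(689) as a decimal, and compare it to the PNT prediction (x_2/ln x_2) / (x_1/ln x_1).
π(2580)/π(689) = 376/124 ≈ 3.0323;  PNT prediction ≈ 3.1152.

π(689) = 124 and π(2580) = 376, so π(2580)/π(689) ≈ 3.0323. The PNT-predicted ratio is (2580/ln(2580)) / (689/ln(689)) ≈ 3.1152. The two agree to within a few percent, as expected.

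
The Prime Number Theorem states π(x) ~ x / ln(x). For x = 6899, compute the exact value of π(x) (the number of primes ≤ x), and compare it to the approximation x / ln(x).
π(6899) = 887;  x/ln(x) ≈ 780.51;  relative error ≈ 12.01%.

Directly count primes up to 6899: π(6899) = 887. The PNT approximation gives 6899/ln(6899) ≈ 6899/8.83913 ≈ 780.51. Relative error (π(x) − x/ln(x)) / π(x) ≈ 12.01%; the approximation is known to undercount slightly (Li(x) is a better estimate).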